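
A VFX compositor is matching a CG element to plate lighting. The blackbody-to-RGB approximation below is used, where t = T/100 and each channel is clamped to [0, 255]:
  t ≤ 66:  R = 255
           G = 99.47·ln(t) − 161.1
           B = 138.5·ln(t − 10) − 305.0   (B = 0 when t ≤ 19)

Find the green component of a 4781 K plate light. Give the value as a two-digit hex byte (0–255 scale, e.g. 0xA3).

t = 4781/100 = 47.81; the t ≤ 66 branch applies.
G = 99.47·ln 47.81 − 161.1 = 99.47·3.8672 − 161.1 = 223.574.
Rounded: 224; in hex, 0xE0.

0xE0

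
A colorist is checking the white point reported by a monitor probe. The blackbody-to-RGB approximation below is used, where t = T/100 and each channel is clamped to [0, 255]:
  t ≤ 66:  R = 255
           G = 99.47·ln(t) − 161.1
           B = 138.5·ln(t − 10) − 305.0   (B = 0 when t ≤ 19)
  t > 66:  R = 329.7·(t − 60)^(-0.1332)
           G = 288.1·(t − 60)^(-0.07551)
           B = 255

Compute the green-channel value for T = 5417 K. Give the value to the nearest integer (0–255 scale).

t = 5417/100 = 54.17; the t ≤ 66 branch applies.
G = 99.47·ln 54.17 − 161.1 = 99.47·3.9921 − 161.1 = 235.997.
Rounded: 236.

236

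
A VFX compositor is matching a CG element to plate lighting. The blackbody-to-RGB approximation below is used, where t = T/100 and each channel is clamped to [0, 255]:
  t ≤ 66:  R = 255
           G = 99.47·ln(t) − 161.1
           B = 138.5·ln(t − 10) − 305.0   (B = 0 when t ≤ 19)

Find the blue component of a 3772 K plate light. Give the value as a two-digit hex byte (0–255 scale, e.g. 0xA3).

0x9B

t = 3772/100 = 37.72; the t ≤ 66 branch applies.
B = 138.5·ln(37.72 − 10) − 305.0 = 138.5·ln 27.72 − 305.0 = 138.5·3.3222 − 305.0 = 155.118.
Rounded: 155; in hex, 0x9B.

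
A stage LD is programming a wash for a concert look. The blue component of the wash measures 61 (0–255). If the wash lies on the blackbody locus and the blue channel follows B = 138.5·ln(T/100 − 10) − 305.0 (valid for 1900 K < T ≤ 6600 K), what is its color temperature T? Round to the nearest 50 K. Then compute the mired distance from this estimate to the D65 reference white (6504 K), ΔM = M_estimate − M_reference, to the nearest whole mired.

ln(t − 10) = (61 + 305.0) / 138.5 = 2.6426.
t − 10 = e^2.6426 = 14.050, so t = 24.050.
T = 100·t = 2405 K → 2400 K to the nearest 50 K.
M_estimate = 10⁶/2400 = 416.67; M_reference = 10⁶/6504 = 153.75.
ΔM = 416.67 − 153.75 = 262.92 → +263 mireds.

+263 mireds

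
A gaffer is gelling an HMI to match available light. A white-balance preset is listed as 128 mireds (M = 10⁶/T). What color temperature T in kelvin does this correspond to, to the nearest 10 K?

7810 K

T = 10⁶ / 128 = 7812.50 K → 7810 K.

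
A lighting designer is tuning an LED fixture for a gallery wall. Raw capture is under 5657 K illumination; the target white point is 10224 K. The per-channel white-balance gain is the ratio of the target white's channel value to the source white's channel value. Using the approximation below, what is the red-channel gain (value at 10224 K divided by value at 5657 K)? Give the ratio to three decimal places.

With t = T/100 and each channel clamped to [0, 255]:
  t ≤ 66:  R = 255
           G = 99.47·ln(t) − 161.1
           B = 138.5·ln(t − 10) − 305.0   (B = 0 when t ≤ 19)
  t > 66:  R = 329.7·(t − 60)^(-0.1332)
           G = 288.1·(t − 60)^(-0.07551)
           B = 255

0.785

At 5657 K (t = 56.57):
  R = 255 by definition for t ≤ 66.
At 10224 K (t = 102.24):
  R = 329.7·(102.24 − 60)^(-0.1332) = 329.7·42.24^(-0.1332) = 329.7·0.60737 = 200.250.
Gain = 200.250 / 255.000 = 0.7853 → 0.785.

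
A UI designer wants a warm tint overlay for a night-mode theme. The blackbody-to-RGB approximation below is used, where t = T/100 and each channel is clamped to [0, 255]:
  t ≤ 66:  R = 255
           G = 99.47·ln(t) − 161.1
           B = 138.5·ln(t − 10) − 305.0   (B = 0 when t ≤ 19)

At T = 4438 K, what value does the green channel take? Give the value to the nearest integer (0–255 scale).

t = 4438/100 = 44.38; the t ≤ 66 branch applies.
G = 99.47·ln 44.38 − 161.1 = 99.47·3.7928 − 161.1 = 216.169.
Rounded: 216.

216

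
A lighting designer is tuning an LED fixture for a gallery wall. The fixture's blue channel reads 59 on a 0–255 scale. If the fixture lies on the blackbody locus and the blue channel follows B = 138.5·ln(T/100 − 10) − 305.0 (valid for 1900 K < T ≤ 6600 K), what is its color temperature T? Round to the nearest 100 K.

ln(t − 10) = (59 + 305.0) / 138.5 = 2.6282.
t − 10 = e^2.6282 = 13.848, so t = 23.848.
T = 100·t = 2385 K → 2400 K to the nearest 100 K.

2400 K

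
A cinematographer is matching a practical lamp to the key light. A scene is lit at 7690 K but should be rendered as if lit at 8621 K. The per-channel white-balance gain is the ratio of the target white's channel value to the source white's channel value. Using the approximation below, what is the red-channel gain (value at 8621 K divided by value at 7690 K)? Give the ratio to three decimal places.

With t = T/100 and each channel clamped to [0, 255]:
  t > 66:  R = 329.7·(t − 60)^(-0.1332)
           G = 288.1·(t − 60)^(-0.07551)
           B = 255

At 7690 K (t = 76.9):
  R = 329.7·(76.9 − 60)^(-0.1332) = 329.7·16.9^(-0.1332) = 329.7·0.68619 = 226.237.
At 8621 K (t = 86.21):
  R = 329.7·(86.21 − 60)^(-0.1332) = 329.7·26.21^(-0.1332) = 329.7·0.64723 = 213.392.
Gain = 213.392 / 226.237 = 0.9432 → 0.943.

0.943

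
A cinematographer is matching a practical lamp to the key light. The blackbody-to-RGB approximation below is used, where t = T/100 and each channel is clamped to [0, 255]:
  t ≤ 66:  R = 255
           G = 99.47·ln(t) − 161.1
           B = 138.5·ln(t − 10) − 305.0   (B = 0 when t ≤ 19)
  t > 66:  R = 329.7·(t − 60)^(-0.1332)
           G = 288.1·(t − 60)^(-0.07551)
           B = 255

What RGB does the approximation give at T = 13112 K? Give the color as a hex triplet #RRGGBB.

t = 13112/100 = 131.12; the t > 66 branch applies.
R = 329.7·(131.12 − 60)^(-0.1332) = 329.7·71.12^(-0.1332) = 329.7·0.56665 = 186.824.
G = 288.1·(131.12 − 60)^(-0.07551) = 288.1·71.12^(-0.07551) = 288.1·0.72470 = 208.785.
B = 255 by definition for t > 66.
Rounded: (187, 209, 255).
In hex: #BBD1FF.

#BBD1FF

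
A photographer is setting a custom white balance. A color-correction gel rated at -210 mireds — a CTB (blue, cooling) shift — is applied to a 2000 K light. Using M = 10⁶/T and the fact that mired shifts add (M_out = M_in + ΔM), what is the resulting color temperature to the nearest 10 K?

M_in = 10⁶/2000 = 500.00 mireds.
M_out = 500.00 + (-210) = 290.00 mireds.
T_out = 10⁶/290.00 = 3448.3 K → 3450 K.

3450 K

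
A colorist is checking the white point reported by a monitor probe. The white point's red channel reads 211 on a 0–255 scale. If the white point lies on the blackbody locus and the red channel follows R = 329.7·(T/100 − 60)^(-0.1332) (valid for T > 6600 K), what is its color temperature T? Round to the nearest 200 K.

(t − 60)^(-0.1332) = 211/329.7 = 0.63998.
t − 60 = 0.63998^(1/-0.1332) = 0.63998^(-7.508) = 28.525, so t = 88.525.
T = 100·t = 8853 K → 8800 K to the nearest 200 K.

8800 K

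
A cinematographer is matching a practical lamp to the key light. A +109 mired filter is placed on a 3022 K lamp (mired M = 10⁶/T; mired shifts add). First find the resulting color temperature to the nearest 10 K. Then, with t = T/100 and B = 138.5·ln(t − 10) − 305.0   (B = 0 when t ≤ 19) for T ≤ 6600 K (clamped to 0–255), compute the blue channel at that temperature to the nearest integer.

47

M_in = 10⁶/3022 = 330.91; M_out = 330.91 + (+109) = 439.91.
T_out = 10⁶/439.91 = 2273.2 K → 2270 K; t = 22.7.
B = 138.5·ln(22.7 − 10) − 305.0 = 138.5·ln 12.7 − 305.0 = 138.5·2.5416 − 305.0 = 47.012.
Rounded: 47.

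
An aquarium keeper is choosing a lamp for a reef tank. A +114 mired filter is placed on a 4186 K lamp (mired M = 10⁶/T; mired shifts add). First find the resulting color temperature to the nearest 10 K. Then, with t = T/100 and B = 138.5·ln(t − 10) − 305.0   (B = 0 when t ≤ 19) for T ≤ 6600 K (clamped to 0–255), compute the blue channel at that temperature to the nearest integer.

M_in = 10⁶/4186 = 238.89; M_out = 238.89 + (+114) = 352.89.
T_out = 10⁶/352.89 = 2833.7 K → 2830 K; t = 28.3.
B = 138.5·ln(28.3 − 10) − 305.0 = 138.5·ln 18.3 − 305.0 = 138.5·2.9069 − 305.0 = 97.606.
Rounded: 98.

98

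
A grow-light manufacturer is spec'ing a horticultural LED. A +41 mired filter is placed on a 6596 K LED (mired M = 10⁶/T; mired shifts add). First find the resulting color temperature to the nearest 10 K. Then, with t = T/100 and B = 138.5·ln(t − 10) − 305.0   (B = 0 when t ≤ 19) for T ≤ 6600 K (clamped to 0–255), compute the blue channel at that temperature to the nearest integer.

M_in = 10⁶/6596 = 151.61; M_out = 151.61 + (+41) = 192.61.
T_out = 10⁶/192.61 = 5191.9 K → 5190 K; t = 51.9.
B = 138.5·ln(51.9 − 10) − 305.0 = 138.5·ln 41.9 − 305.0 = 138.5·3.7353 − 305.0 = 212.337.
Rounded: 212.

212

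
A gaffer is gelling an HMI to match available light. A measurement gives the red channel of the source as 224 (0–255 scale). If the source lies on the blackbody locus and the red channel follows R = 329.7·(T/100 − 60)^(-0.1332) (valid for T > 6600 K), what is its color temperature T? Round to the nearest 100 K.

7800 K

(t − 60)^(-0.1332) = 224/329.7 = 0.67941.
t − 60 = 0.67941^(1/-0.1332) = 0.67941^(-7.508) = 18.209, so t = 78.209.
T = 100·t = 7821 K → 7800 K to the nearest 100 K.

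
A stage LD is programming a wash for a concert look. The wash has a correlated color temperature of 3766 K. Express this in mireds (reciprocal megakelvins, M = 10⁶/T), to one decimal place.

M = 10⁶ / 3766 = 265.534 → 265.5 mireds.

265.5 mireds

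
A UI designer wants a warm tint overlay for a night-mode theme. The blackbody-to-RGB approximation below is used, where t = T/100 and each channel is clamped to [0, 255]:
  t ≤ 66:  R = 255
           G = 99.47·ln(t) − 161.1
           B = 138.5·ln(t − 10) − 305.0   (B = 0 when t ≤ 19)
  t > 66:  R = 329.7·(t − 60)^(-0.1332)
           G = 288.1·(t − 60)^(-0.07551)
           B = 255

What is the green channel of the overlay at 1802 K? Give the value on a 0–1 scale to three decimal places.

0.496

t = 1802/100 = 18.02; the t ≤ 66 branch applies.
G = 99.47·ln 18.02 − 161.1 = 99.47·2.8915 − 161.1 = 126.516.
On a 0–1 scale: 126.516/255 = 0.4961 → 0.496.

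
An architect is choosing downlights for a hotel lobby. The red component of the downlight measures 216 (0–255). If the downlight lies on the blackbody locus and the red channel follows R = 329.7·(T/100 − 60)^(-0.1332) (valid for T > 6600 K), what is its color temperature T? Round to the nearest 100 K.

8400 K

(t − 60)^(-0.1332) = 216/329.7 = 0.65514.
t − 60 = 0.65514^(1/-0.1332) = 0.65514^(-7.508) = 23.926, so t = 83.926.
T = 100·t = 8393 K → 8400 K to the nearest 100 K.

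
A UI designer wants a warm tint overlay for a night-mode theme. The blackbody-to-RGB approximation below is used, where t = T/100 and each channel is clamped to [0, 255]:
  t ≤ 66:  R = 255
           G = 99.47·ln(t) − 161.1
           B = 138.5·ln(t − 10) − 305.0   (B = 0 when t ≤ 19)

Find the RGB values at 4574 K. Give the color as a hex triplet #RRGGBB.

t = 4574/100 = 45.74; the t ≤ 66 branch applies.
R = 255 by definition for t ≤ 66.
G = 99.47·ln 45.74 − 161.1 = 99.47·3.8230 − 161.1 = 219.171.
B = 138.5·ln(45.74 − 10) − 305.0 = 138.5·ln 35.74 − 305.0 = 138.5·3.5763 − 305.0 = 190.313.
Rounded: (255, 219, 190).
In hex: #FFDBBE.

#FFDBBE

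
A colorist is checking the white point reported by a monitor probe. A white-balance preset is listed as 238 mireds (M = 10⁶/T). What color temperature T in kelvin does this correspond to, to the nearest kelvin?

4202 K

T = 10⁶ / 238 = 4201.68 K → 4202 K.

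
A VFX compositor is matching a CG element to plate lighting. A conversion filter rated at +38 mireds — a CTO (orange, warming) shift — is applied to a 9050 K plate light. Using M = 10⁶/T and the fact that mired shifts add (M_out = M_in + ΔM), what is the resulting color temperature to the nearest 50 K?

M_in = 10⁶/9050 = 110.50 mireds.
M_out = 110.50 + (+38) = 148.50 mireds.
T_out = 10⁶/148.50 = 6734.1 K → 6750 K.

6750 K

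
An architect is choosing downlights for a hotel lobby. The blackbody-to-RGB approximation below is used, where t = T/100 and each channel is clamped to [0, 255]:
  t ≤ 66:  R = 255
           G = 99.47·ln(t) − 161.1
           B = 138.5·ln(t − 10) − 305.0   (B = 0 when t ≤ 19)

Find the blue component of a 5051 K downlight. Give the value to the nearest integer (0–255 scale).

208

t = 5051/100 = 50.51; the t ≤ 66 branch applies.
B = 138.5·ln(50.51 − 10) − 305.0 = 138.5·ln 40.51 − 305.0 = 138.5·3.7015 − 305.0 = 207.665.
Rounded: 208.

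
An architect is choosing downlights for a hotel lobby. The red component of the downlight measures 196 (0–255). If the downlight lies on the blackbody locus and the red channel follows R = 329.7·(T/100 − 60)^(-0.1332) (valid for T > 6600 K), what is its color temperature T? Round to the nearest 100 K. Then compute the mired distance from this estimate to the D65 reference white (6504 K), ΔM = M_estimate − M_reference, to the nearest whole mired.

-63 mireds

(t − 60)^(-0.1332) = 196/329.7 = 0.59448.
t − 60 = 0.59448^(1/-0.1332) = 0.59448^(-7.508) = 49.621, so t = 109.621.
T = 100·t = 10962 K → 11000 K to the nearest 100 K.
M_estimate = 10⁶/11000 = 90.91; M_reference = 10⁶/6504 = 153.75.
ΔM = 90.91 − 153.75 = -62.84 → -63 mireds.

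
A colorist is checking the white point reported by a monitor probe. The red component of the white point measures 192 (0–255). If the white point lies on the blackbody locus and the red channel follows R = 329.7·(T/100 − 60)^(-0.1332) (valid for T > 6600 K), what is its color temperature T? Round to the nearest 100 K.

(t − 60)^(-0.1332) = 192/329.7 = 0.58235.
t − 60 = 0.58235^(1/-0.1332) = 0.58235^(-7.508) = 57.929, so t = 117.929.
T = 100·t = 11793 K → 11800 K to the nearest 100 K.

11800 K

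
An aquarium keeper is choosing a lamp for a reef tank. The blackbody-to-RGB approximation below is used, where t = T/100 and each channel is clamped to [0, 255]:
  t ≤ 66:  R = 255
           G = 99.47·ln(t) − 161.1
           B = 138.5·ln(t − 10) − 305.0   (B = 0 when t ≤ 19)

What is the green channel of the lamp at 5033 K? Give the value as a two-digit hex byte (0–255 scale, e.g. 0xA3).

t = 5033/100 = 50.33; the t ≤ 66 branch applies.
G = 99.47·ln 50.33 − 161.1 = 99.47·3.9186 − 161.1 = 228.683.
Rounded: 229; in hex, 0xE5.

0xE5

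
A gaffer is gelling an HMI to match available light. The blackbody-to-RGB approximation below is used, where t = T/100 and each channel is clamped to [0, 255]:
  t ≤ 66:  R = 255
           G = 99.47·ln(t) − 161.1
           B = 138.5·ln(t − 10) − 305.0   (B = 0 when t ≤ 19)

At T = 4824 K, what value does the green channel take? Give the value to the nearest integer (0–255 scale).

t = 4824/100 = 48.24; the t ≤ 66 branch applies.
G = 99.47·ln 48.24 − 161.1 = 99.47·3.8762 − 161.1 = 224.464.
Rounded: 224.

224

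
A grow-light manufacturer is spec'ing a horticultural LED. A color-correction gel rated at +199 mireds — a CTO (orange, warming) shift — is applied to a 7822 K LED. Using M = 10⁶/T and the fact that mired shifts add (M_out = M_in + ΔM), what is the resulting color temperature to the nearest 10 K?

M_in = 10⁶/7822 = 127.84 mireds.
M_out = 127.84 + (+199) = 326.84 mireds.
T_out = 10⁶/326.84 = 3059.6 K → 3060 K.

3060 K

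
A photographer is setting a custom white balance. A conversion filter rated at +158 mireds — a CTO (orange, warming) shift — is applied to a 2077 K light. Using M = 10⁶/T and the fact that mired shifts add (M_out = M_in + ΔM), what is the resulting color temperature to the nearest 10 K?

M_in = 10⁶/2077 = 481.46 mireds.
M_out = 481.46 + (+158) = 639.46 mireds.
T_out = 10⁶/639.46 = 1563.8 K → 1560 K.

1560 K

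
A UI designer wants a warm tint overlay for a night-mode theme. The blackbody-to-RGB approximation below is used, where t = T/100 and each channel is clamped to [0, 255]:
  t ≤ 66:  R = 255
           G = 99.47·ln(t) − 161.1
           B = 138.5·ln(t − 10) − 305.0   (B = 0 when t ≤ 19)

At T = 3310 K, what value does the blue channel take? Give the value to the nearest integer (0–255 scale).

t = 3310/100 = 33.1; the t ≤ 66 branch applies.
B = 138.5·ln(33.1 − 10) − 305.0 = 138.5·ln 23.1 − 305.0 = 138.5·3.1398 − 305.0 = 129.867.
Rounded: 130.

130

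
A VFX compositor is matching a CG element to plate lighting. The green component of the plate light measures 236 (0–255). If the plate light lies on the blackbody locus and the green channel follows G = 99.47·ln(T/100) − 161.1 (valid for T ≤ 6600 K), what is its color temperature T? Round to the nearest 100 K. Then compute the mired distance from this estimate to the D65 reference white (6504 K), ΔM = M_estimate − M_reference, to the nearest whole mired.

ln t = (236 + 161.1) / 99.47 = 3.9922.
t = e^3.9922 = 54.172.
T = 100·t = 5417 K → 5400 K to the nearest 100 K.
M_estimate = 10⁶/5400 = 185.19; M_reference = 10⁶/6504 = 153.75.
ΔM = 185.19 − 153.75 = 31.43 → +31 mireds.

+31 mireds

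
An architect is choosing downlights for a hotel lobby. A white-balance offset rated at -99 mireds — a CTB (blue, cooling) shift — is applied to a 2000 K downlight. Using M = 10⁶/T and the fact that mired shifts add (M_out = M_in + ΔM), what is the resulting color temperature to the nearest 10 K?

M_in = 10⁶/2000 = 500.00 mireds.
M_out = 500.00 + (-99) = 401.00 mireds.
T_out = 10⁶/401.00 = 2493.8 K → 2490 K.

2490 K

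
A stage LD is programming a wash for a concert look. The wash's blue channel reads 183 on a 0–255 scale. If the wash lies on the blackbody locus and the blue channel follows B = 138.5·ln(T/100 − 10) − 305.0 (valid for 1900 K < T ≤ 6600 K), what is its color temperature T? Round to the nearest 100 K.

ln(t − 10) = (183 + 305.0) / 138.5 = 3.5235.
t − 10 = e^3.5235 = 33.902, so t = 43.902.
T = 100·t = 4390 K → 4400 K to the nearest 100 K.

4400 K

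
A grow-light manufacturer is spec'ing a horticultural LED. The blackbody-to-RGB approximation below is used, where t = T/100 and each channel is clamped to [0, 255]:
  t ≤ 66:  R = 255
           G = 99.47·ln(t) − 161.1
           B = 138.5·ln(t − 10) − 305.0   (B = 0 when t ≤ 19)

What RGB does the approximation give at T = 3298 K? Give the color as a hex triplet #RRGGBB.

#FFBB81

t = 3298/100 = 32.98; the t ≤ 66 branch applies.
R = 255 by definition for t ≤ 66.
G = 99.47·ln 32.98 − 161.1 = 99.47·3.4959 − 161.1 = 186.637.
B = 138.5·ln(32.98 − 10) − 305.0 = 138.5·ln 22.98 − 305.0 = 138.5·3.1346 − 305.0 = 129.145.
Rounded: (255, 187, 129).
In hex: #FFBB81.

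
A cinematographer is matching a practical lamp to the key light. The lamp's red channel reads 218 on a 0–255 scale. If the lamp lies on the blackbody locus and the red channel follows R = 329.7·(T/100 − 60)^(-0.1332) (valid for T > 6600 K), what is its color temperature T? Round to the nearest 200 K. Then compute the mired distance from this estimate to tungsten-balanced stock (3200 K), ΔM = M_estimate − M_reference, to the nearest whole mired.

(t − 60)^(-0.1332) = 218/329.7 = 0.66121.
t − 60 = 0.66121^(1/-0.1332) = 0.66121^(-7.508) = 22.326, so t = 82.326.
T = 100·t = 8233 K → 8200 K to the nearest 200 K.
M_estimate = 10⁶/8200 = 121.95; M_reference = 10⁶/3200 = 312.50.
ΔM = 121.95 − 312.50 = -190.55 → -191 mireds.

-191 mireds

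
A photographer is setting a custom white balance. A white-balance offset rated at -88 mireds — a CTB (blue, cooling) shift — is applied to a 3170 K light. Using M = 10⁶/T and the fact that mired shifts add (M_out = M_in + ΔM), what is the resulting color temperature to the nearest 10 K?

M_in = 10⁶/3170 = 315.46 mireds.
M_out = 315.46 + (-88) = 227.46 mireds.
T_out = 10⁶/227.46 = 4396.4 K → 4400 K.

4400 K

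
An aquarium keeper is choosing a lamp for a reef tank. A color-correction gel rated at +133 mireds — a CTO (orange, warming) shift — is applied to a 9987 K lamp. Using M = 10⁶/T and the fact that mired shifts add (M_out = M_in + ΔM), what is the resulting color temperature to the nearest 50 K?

4300 K

M_in = 10⁶/9987 = 100.13 mireds.
M_out = 100.13 + (+133) = 233.13 mireds.
T_out = 10⁶/233.13 = 4289.4 K → 4300 K.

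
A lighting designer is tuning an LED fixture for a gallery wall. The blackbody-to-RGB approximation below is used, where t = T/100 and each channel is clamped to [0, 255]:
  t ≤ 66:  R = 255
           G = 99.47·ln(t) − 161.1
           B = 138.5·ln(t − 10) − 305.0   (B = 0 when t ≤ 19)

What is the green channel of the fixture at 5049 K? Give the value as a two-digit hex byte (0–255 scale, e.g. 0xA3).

t = 5049/100 = 50.49; the t ≤ 66 branch applies.
G = 99.47·ln 50.49 − 161.1 = 99.47·3.9218 − 161.1 = 228.999.
Rounded: 229; in hex, 0xE5.

0xE5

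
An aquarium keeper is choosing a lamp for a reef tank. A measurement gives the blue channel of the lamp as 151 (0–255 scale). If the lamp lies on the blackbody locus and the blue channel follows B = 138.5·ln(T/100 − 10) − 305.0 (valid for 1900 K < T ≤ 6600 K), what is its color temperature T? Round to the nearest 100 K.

ln(t − 10) = (151 + 305.0) / 138.5 = 3.2924.
t − 10 = e^3.2924 = 26.908, so t = 36.908.
T = 100·t = 3691 K → 3700 K to the nearest 100 K.

3700 K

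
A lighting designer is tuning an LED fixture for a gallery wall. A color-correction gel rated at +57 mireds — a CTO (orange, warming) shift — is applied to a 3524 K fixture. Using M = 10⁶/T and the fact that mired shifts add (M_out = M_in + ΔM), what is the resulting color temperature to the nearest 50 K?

M_in = 10⁶/3524 = 283.77 mireds.
M_out = 283.77 + (+57) = 340.77 mireds.
T_out = 10⁶/340.77 = 2934.5 K → 2950 K.

2950 K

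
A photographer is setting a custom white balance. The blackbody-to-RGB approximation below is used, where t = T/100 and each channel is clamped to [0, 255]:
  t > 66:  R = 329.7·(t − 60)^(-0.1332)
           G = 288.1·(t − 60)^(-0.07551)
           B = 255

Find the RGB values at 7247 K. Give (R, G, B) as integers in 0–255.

(236, 238, 255)

t = 7247/100 = 72.47; the t > 66 branch applies.
R = 329.7·(72.47 − 60)^(-0.1332) = 329.7·12.47^(-0.1332) = 329.7·0.71455 = 235.586.
G = 288.1·(72.47 − 60)^(-0.07551) = 288.1·12.47^(-0.07551) = 288.1·0.82652 = 238.119.
B = 255 by definition for t > 66.
Rounded: (236, 238, 255).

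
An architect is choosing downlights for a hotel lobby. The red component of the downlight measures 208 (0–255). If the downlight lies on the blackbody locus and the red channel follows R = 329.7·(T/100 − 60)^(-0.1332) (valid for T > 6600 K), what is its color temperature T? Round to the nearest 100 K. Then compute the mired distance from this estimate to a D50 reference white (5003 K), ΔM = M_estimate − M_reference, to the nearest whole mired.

-91 mireds

(t − 60)^(-0.1332) = 208/329.7 = 0.63088.
t − 60 = 0.63088^(1/-0.1332) = 0.63088^(-7.508) = 31.763, so t = 91.763.
T = 100·t = 9176 K → 9200 K to the nearest 100 K.
M_estimate = 10⁶/9200 = 108.70; M_reference = 10⁶/5003 = 199.88.
ΔM = 108.70 − 199.88 = -91.18 → -91 mireds.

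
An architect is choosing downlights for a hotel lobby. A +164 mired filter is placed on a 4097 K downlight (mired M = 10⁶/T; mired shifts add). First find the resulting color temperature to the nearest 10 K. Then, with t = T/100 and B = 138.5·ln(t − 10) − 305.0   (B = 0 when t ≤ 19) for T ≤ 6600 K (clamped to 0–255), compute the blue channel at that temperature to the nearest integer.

M_in = 10⁶/4097 = 244.08; M_out = 244.08 + (+164) = 408.08.
T_out = 10⁶/408.08 = 2450.5 K → 2450 K; t = 24.5.
B = 138.5·ln(24.5 − 10) − 305.0 = 138.5·ln 14.5 − 305.0 = 138.5·2.6741 − 305.0 = 65.370.
Rounded: 65.

65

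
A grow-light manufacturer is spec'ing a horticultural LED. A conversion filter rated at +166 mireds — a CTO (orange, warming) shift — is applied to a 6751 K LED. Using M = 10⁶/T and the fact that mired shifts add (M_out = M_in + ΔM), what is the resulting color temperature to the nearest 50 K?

M_in = 10⁶/6751 = 148.13 mireds.
M_out = 148.13 + (+166) = 314.13 mireds.
T_out = 10⁶/314.13 = 3183.4 K → 3200 K.

3200 K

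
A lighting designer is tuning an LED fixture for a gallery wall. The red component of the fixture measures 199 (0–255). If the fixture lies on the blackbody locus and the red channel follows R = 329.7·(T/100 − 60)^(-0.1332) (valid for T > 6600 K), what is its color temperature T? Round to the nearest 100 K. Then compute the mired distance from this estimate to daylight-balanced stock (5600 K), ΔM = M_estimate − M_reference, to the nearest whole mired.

(t − 60)^(-0.1332) = 199/329.7 = 0.60358.
t − 60 = 0.60358^(1/-0.1332) = 0.60358^(-7.508) = 44.273, so t = 104.273.
T = 100·t = 10427 K → 10400 K to the nearest 100 K.
M_estimate = 10⁶/10400 = 96.15; M_reference = 10⁶/5600 = 178.57.
ΔM = 96.15 − 178.57 = -82.42 → -82 mireds.

-82 mireds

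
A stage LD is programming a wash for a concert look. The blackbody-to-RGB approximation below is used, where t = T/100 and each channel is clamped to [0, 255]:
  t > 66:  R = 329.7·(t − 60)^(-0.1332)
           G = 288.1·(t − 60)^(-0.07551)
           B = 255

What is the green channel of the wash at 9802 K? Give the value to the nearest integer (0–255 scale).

t = 9802/100 = 98.02; the t > 66 branch applies.
G = 288.1·(98.02 − 60)^(-0.07551) = 288.1·38.02^(-0.07551) = 288.1·0.75979 = 218.895.
Rounded: 219.

219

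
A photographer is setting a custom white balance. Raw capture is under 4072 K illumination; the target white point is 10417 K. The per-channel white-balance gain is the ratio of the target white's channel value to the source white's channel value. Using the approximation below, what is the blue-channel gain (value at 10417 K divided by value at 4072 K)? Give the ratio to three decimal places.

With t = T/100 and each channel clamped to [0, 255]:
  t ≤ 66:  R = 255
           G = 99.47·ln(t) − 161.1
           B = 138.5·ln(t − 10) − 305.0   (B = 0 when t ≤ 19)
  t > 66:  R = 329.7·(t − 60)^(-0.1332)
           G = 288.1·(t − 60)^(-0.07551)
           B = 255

At 4072 K (t = 40.72):
  B = 138.5·ln(40.72 − 10) − 305.0 = 138.5·ln 30.72 − 305.0 = 138.5·3.4249 − 305.0 = 169.351.
At 10417 K (t = 104.17):
  B = 255 by definition for t > 66.
Gain = 255.000 / 169.351 = 1.5058 → 1.506.

1.506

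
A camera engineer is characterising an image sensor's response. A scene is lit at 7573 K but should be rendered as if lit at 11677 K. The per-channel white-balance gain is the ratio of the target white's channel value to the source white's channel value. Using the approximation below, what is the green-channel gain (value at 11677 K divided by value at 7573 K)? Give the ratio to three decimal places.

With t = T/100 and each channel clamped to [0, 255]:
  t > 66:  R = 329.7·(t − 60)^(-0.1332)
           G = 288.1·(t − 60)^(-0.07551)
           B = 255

At 7573 K (t = 75.73):
  G = 288.1·(75.73 − 60)^(-0.07551) = 288.1·15.73^(-0.07551) = 288.1·0.81215 = 233.980.
At 11677 K (t = 116.77):
  G = 288.1·(116.77 − 60)^(-0.07551) = 288.1·56.77^(-0.07551) = 288.1·0.73713 = 212.368.
Gain = 212.368 / 233.980 = 0.9076 → 0.908.

0.908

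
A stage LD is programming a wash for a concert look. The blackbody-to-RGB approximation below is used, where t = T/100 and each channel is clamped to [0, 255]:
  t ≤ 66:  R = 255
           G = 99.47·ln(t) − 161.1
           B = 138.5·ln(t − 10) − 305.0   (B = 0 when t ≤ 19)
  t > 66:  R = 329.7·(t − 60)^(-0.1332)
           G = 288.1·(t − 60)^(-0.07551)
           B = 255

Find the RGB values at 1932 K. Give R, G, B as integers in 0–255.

R=255, G=133, B=4

t = 1932/100 = 19.32; the t ≤ 66 branch applies.
R = 255 by definition for t ≤ 66.
G = 99.47·ln 19.32 − 161.1 = 99.47·2.9611 − 161.1 = 133.445.
B = 138.5·ln(19.32 − 10) − 305.0 = 138.5·ln 9.32 − 305.0 = 138.5·2.2322 − 305.0 = 4.155.
Rounded: (255, 133, 4).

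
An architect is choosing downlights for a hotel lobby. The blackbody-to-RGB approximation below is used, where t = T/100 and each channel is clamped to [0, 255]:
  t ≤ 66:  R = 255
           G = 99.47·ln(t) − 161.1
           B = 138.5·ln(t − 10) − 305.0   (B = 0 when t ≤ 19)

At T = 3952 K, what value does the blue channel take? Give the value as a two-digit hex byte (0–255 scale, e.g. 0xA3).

0xA4

t = 3952/100 = 39.52; the t ≤ 66 branch applies.
B = 138.5·ln(39.52 − 10) − 305.0 = 138.5·ln 29.52 − 305.0 = 138.5·3.3851 − 305.0 = 163.832.
Rounded: 164; in hex, 0xA4.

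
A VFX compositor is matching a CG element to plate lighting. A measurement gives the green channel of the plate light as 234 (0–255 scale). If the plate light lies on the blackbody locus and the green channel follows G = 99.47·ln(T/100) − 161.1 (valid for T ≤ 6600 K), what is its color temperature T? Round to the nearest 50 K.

5300 K

ln t = (234 + 161.1) / 99.47 = 3.9721.
t = e^3.9721 = 53.093.
T = 100·t = 5309 K → 5300 K to the nearest 50 K.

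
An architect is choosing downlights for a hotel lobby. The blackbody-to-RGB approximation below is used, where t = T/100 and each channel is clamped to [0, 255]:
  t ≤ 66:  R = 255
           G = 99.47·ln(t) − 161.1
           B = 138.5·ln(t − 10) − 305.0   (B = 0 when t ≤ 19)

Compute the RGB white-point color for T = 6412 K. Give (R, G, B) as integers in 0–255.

(255, 253, 248)

t = 6412/100 = 64.12; the t ≤ 66 branch applies.
R = 255 by definition for t ≤ 66.
G = 99.47·ln 64.12 − 161.1 = 99.47·4.1608 − 161.1 = 252.770.
B = 138.5·ln(64.12 − 10) − 305.0 = 138.5·ln 54.12 − 305.0 = 138.5·3.9912 − 305.0 = 247.782.
Rounded: (255, 253, 248).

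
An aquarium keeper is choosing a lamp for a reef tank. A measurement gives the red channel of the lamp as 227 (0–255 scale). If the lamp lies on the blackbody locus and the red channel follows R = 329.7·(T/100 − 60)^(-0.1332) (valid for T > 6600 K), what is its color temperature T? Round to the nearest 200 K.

(t − 60)^(-0.1332) = 227/329.7 = 0.68850.
t − 60 = 0.68850^(1/-0.1332) = 0.68850^(-7.508) = 16.478, so t = 76.478.
T = 100·t = 7648 K → 7600 K to the nearest 200 K.

7600 K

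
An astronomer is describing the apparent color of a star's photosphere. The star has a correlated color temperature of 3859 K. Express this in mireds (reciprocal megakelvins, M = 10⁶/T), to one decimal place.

259.1 mireds

M = 10⁶ / 3859 = 259.134 → 259.1 mireds.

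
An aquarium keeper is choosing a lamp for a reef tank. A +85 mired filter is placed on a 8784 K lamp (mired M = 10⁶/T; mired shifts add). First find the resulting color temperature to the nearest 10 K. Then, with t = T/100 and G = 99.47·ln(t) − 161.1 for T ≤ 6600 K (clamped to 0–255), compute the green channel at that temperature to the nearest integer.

M_in = 10⁶/8784 = 113.84; M_out = 113.84 + (+85) = 198.84.
T_out = 10⁶/198.84 = 5029.1 K → 5030 K; t = 50.3.
G = 99.47·ln 50.3 − 161.1 = 99.47·3.9180 − 161.1 = 228.624.
Rounded: 229.

229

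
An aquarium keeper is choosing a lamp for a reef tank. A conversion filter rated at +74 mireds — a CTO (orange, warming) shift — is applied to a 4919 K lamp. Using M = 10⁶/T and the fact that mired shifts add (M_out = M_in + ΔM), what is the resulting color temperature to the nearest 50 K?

3600 K

M_in = 10⁶/4919 = 203.29 mireds.
M_out = 203.29 + (+74) = 277.29 mireds.
T_out = 10⁶/277.29 = 3606.3 K → 3600 K.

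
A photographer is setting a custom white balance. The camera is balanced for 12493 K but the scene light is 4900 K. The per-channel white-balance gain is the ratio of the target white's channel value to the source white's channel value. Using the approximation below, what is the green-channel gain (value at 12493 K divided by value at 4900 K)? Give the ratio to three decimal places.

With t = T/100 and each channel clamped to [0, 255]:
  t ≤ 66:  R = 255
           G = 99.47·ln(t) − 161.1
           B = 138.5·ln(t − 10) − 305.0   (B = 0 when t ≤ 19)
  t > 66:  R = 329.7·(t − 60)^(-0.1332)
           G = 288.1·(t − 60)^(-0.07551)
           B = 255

0.930

At 4900 K (t = 49):
  G = 99.47·ln 49 − 161.1 = 99.47·3.8918 − 161.1 = 226.019.
At 12493 K (t = 124.93):
  G = 288.1·(124.93 − 60)^(-0.07551) = 288.1·64.93^(-0.07551) = 288.1·0.72970 = 210.226.
Gain = 210.226 / 226.019 = 0.9301 → 0.930.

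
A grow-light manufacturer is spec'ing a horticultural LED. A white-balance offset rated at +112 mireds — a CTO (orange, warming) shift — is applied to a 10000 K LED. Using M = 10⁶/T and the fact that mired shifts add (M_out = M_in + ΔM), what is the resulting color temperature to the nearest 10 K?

4720 K

M_in = 10⁶/10000 = 100.00 mireds.
M_out = 100.00 + (+112) = 212.00 mireds.
T_out = 10⁶/212.00 = 4717.0 K → 4720 K.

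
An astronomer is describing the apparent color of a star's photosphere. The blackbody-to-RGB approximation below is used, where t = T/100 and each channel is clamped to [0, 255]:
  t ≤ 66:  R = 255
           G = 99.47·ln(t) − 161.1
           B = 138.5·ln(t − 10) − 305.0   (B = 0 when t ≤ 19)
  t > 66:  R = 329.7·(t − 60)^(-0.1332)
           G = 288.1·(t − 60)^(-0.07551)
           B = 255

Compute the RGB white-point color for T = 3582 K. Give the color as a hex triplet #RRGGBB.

t = 3582/100 = 35.82; the t ≤ 66 branch applies.
R = 255 by definition for t ≤ 66.
G = 99.47·ln 35.82 − 161.1 = 99.47·3.5785 − 161.1 = 194.854.
B = 138.5·ln(35.82 − 10) − 305.0 = 138.5·ln 25.82 − 305.0 = 138.5·3.2511 − 305.0 = 145.284.
Rounded: (255, 195, 145).
In hex: #FFC391.

#FFC391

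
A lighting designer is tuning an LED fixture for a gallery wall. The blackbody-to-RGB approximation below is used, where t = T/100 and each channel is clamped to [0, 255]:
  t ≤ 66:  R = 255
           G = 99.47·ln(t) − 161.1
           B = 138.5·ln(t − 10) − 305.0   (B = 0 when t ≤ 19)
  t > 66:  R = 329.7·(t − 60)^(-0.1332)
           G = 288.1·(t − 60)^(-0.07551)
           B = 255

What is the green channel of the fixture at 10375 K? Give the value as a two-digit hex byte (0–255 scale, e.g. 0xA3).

t = 10375/100 = 103.75; the t > 66 branch applies.
G = 288.1·(103.75 − 60)^(-0.07551) = 288.1·43.75^(-0.07551) = 288.1·0.75178 = 216.587.
Rounded: 217; in hex, 0xD9.

0xD9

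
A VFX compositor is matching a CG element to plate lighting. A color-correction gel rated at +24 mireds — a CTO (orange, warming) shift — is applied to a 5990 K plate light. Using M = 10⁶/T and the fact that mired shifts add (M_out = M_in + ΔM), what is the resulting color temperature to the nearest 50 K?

5250 K

M_in = 10⁶/5990 = 166.94 mireds.
M_out = 166.94 + (+24) = 190.94 mireds.
T_out = 10⁶/190.94 = 5237.1 K → 5250 K.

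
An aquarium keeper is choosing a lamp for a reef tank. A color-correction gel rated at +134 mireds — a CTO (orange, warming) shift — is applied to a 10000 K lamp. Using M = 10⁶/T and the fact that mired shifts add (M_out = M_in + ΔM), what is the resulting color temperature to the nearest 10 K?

M_in = 10⁶/10000 = 100.00 mireds.
M_out = 100.00 + (+134) = 234.00 mireds.
T_out = 10⁶/234.00 = 4273.5 K → 4270 K.

4270 K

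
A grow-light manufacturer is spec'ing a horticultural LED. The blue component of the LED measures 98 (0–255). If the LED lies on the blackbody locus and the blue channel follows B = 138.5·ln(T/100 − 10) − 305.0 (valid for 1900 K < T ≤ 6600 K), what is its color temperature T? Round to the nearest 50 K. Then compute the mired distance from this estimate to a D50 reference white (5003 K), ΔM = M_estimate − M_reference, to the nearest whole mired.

+151 mireds

ln(t − 10) = (98 + 305.0) / 138.5 = 2.9097.
t − 10 = e^2.9097 = 18.352, so t = 28.352.
T = 100·t = 2835 K → 2850 K to the nearest 50 K.
M_estimate = 10⁶/2850 = 350.88; M_reference = 10⁶/5003 = 199.88.
ΔM = 350.88 − 199.88 = 151.00 → +151 mireds.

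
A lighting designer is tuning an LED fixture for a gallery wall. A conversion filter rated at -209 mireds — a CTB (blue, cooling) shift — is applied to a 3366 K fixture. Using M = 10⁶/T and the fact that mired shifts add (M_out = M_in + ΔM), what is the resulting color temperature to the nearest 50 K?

M_in = 10⁶/3366 = 297.09 mireds.
M_out = 297.09 + (-209) = 88.09 mireds.
T_out = 10⁶/88.09 = 11352.2 K → 11350 K.

11350 K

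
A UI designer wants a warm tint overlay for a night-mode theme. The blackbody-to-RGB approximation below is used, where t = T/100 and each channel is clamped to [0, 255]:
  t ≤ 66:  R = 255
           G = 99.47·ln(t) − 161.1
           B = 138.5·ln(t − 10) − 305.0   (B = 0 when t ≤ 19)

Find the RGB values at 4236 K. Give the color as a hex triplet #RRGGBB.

t = 4236/100 = 42.36; the t ≤ 66 branch applies.
R = 255 by definition for t ≤ 66.
G = 99.47·ln 42.36 − 161.1 = 99.47·3.7462 − 161.1 = 211.535.
B = 138.5·ln(42.36 − 10) − 305.0 = 138.5·ln 32.36 − 305.0 = 138.5·3.4769 − 305.0 = 176.554.
Rounded: (255, 212, 177).
In hex: #FFD4B1.

#FFD4B1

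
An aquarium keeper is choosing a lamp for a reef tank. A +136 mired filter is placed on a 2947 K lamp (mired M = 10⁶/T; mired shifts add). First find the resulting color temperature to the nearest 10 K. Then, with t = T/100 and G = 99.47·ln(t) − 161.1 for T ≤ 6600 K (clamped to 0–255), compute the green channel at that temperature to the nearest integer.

142

M_in = 10⁶/2947 = 339.33; M_out = 339.33 + (+136) = 475.33.
T_out = 10⁶/475.33 = 2103.8 K → 2100 K; t = 21.
G = 99.47·ln 21 − 161.1 = 99.47·3.0445 − 161.1 = 141.739.
Rounded: 142.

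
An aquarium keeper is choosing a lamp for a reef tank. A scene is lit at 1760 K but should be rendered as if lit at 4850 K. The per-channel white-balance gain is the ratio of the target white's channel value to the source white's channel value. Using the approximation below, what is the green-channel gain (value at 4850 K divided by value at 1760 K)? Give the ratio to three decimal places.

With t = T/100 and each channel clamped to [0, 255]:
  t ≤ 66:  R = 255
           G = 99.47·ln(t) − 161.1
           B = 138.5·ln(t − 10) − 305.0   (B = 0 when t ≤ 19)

1.812

At 1760 K (t = 17.6):
  G = 99.47·ln 17.6 − 161.1 = 99.47·2.8679 − 161.1 = 124.170.
At 4850 K (t = 48.5):
  G = 99.47·ln 48.5 − 161.1 = 99.47·3.8816 − 161.1 = 224.999.
Gain = 224.999 / 124.170 = 1.8120 → 1.812.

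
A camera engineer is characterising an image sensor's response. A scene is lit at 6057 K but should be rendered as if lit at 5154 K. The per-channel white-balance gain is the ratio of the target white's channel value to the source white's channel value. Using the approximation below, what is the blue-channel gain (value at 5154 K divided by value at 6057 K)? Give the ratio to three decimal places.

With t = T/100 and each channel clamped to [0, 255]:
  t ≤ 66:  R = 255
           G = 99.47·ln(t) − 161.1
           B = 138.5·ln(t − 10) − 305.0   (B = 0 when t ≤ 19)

0.886

At 6057 K (t = 60.57):
  B = 138.5·ln(60.57 − 10) − 305.0 = 138.5·ln 50.57 − 305.0 = 138.5·3.9234 − 305.0 = 238.385.
At 5154 K (t = 51.54):
  B = 138.5·ln(51.54 − 10) − 305.0 = 138.5·ln 41.54 − 305.0 = 138.5·3.7267 − 305.0 = 211.142.
Gain = 211.142 / 238.385 = 0.8857 → 0.886.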